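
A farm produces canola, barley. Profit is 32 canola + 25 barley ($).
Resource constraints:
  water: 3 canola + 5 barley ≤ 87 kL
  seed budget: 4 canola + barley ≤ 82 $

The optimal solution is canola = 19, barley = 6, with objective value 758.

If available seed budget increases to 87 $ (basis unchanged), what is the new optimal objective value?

Both water and seed budget are binding at x*.
Dual feasibility on the basic columns requires 3·y_water + 4·y_seed budget = 32, 5·y_water + 1·y_seed budget = 25.
This yields shadow prices y_water = 4, y_seed budget = 5.
Δz = y_seed budget·Δb = 5 × (5) = 25, so new z* = 758 + 25 = 783.

783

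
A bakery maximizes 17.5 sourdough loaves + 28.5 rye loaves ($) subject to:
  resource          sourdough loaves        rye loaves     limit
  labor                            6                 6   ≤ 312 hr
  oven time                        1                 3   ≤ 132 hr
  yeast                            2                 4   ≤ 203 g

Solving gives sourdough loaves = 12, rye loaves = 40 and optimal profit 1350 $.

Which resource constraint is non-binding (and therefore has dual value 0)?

yeast

labor: 312/312 (binding)
oven time: 132/132 (binding)
yeast: 184/203 (slack 19)
By complementary slackness, a constraint with positive slack has shadow price 0 → yeast.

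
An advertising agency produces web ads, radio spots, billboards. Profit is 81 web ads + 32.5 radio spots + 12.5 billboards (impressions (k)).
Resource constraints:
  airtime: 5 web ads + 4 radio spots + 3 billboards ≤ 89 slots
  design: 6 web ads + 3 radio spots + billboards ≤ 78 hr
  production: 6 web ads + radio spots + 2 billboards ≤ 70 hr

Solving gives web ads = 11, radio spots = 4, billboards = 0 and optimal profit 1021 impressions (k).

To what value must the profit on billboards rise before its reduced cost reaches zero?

Check each constraint at x*: airtime 71/89 (slack 18); design 78/78 (tight); production 70/70 (tight).
Since airtime is not tight, its dual is 0.
Dual feasibility on the basic columns requires 6·y_design + 6·y_production = 81, 3·y_design + 1·y_production = 32.5.
This yields shadow prices y_design = 9.5, y_production = 4.
billboards enters the basis when its profit ≥ yᵀa₃ = 9.5·1 + 4·2 = 17.5.

17.5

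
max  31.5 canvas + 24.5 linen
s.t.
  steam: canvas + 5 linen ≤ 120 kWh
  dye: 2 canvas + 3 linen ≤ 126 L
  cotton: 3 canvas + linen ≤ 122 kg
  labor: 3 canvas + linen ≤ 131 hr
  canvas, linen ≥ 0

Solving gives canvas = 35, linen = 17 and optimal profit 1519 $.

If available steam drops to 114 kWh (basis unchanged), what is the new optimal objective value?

Binding: steam and cotton. Non-binding: dye (5 unused), labor (9 unused).
Since dye, labor are not tight, their duals are 0.
The binding rows give the dual system: 1·y_steam + 3·y_cotton = 31.5 and 5·y_steam + 1·y_cotton = 24.5.
→ y_steam = 3 and y_cotton = 9.5.
Δz = y_steam·Δb = 3 × (-6) = -18, so new z* = 1519 − 18 = 1501.

1501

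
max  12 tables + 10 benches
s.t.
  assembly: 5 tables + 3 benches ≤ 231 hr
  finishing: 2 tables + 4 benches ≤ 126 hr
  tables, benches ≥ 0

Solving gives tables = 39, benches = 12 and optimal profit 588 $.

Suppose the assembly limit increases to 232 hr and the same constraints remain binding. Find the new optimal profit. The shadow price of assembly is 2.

Δb = 1, so new z* = 588 + (2)·(1) = 588 + 2 = 590.

590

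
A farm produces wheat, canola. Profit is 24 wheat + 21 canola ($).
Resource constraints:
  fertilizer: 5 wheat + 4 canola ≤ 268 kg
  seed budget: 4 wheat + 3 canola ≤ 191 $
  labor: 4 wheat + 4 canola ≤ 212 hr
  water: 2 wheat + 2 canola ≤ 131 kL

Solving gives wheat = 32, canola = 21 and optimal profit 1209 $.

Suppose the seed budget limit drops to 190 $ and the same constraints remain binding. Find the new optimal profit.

1206

Check each constraint at x*: fertilizer 244/268 (slack 24); seed budget 191/191 (tight); labor 212/212 (tight); water 106/131 (slack 25).
Slack constraints have shadow price 0 (complementary slackness).
The binding rows give the dual system: 4·y_seed budget + 4·y_labor = 24 and 3·y_seed budget + 4·y_labor = 21.
→ y_seed budget = 3 and y_labor = 3.
Δz = y_seed budget·Δb = 3 × (-1) = -3, so new z* = 1209 − 3 = 1206.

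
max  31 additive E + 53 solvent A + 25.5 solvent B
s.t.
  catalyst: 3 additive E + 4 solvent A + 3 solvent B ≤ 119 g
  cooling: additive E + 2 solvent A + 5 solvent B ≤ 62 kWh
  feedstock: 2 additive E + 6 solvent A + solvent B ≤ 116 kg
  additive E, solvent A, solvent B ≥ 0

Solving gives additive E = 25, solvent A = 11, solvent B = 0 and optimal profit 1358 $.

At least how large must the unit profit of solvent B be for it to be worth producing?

Check each constraint at x*: catalyst 119/119 (tight); cooling 47/62 (slack 15); feedstock 116/116 (tight).
By complementary slackness, y = 0 for the non-binding constraint.
From A_Bᵀ y = c: 3·y_catalyst + 2·y_feedstock = 31; 4·y_catalyst + 6·y_feedstock = 53.
→ y_catalyst = 8 and y_feedstock = 3.5.
solvent B enters the basis when its profit ≥ yᵀa₃ = 8·3 + 3.5·1 = 27.5.

27.5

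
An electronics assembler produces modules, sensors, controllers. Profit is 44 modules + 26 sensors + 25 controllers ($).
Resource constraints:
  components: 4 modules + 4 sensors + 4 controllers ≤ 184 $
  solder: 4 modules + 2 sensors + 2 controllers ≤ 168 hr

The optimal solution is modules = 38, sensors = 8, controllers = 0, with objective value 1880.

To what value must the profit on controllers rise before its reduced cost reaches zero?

26

At the optimum: components uses 184 of 184 (binding); solder uses 168 of 168 (binding).
Dual feasibility on the basic columns requires 4·y_components + 4·y_solder = 44, 4·y_components + 2·y_solder = 26.
Solving: y_components = 2, y_solder = 9.
controllers enters the basis when its profit ≥ yᵀa₃ = 2·4 + 9·2 = 26.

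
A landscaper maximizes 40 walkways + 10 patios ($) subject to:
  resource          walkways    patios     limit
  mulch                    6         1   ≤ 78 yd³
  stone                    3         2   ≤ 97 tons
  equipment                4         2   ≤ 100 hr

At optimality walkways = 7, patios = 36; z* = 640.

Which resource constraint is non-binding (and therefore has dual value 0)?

mulch: 78/78 (binding)
stone: 93/97 (slack 4)
equipment: 100/100 (binding)
By complementary slackness, a constraint with positive slack has shadow price 0 → stone.

stone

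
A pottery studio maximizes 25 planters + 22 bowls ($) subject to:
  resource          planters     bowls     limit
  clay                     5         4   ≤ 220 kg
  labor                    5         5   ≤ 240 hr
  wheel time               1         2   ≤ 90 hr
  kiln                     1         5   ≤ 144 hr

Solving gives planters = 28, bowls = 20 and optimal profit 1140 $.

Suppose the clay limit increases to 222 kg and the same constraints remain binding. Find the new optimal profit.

Check each constraint at x*: clay 220/220 (tight); labor 240/240 (tight); wheel time 68/90 (slack 22); kiln 128/144 (slack 16).
By complementary slackness, y = 0 for the non-binding constraints.
From A_Bᵀ y = c: 5·y_clay + 5·y_labor = 25; 4·y_clay + 5·y_labor = 22.
Solving: y_clay = 3, y_labor = 2.
Δz = y_clay·Δb = 3 × (2) = 6, so new z* = 1140 + 6 = 1146.

1146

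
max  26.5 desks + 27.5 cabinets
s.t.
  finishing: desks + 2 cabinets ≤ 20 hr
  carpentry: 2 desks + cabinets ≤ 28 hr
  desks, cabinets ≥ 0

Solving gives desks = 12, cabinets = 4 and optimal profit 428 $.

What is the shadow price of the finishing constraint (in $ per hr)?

Both finishing and carpentry are binding at x*.
The binding rows give the dual system: 1·y_finishing + 2·y_carpentry = 26.5 and 2·y_finishing + 1·y_carpentry = 27.5.
This yields shadow prices y_finishing = 9.5, y_carpentry = 8.5.
Shadow price of finishing = 9.5.

9.5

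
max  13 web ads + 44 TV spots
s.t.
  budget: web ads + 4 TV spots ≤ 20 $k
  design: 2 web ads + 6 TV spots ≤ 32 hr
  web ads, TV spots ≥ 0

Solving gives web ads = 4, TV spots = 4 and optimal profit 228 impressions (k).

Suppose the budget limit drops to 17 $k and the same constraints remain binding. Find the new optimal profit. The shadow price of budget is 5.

Δb = -3, so new z* = 228 + (5)·(-3) = 228 − 15 = 213.

213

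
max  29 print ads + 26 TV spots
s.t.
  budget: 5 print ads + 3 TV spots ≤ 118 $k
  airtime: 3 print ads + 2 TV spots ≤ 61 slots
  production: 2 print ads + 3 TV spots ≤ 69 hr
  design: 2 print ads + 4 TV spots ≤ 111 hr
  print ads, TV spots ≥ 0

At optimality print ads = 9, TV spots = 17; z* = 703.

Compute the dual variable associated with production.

4

Check each constraint at x*: budget 96/118 (slack 22); airtime 61/61 (tight); production 69/69 (tight); design 86/111 (slack 25).
By complementary slackness, y = 0 for the non-binding constraints.
From A_Bᵀ y = c: 3·y_airtime + 2·y_production = 29; 2·y_airtime + 3·y_production = 26.
Solving: y_airtime = 7, y_production = 4.
Shadow price of production = 4.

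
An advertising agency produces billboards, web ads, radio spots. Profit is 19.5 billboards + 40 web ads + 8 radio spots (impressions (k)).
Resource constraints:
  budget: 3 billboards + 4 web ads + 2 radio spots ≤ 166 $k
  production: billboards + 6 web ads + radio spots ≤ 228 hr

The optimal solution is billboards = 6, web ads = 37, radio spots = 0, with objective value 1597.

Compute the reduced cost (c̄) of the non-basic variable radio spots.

-6

Both budget and production are binding at x*.
The binding rows give the dual system: 3·y_budget + 1·y_production = 19.5 and 4·y_budget + 6·y_production = 40.
Solving: y_budget = 5.5, y_production = 3.
Reduced cost of radio spots: c₃ − yᵀa₃ = 8 − (5.5·2 + 3·1) = 8 − 14 = -6.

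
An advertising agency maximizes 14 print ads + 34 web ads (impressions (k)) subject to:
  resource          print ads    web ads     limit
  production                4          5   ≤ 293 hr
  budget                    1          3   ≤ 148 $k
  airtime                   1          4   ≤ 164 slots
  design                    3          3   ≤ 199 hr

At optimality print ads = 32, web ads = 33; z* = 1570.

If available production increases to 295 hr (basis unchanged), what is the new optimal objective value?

At the optimum: production uses 293 of 293 (binding); budget uses 131 of 148 (slack = 17); airtime uses 164 of 164 (binding); design uses 195 of 199 (slack = 4).
Since budget, design are not tight, their duals are 0.
The binding rows give the dual system: 4·y_production + 1·y_airtime = 14 and 5·y_production + 4·y_airtime = 34.
Solving: y_production = 2, y_airtime = 6.
Δz = y_production·Δb = 2 × (2) = 4, so new z* = 1570 + 4 = 1574.

1574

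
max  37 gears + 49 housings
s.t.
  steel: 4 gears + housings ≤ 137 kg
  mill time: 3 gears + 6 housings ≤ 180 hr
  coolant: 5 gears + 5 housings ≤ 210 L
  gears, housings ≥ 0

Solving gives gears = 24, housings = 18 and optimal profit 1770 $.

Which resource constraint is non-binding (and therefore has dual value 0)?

steel

steel: 114/137 (slack 23)
mill time: 180/180 (binding)
coolant: 210/210 (binding)
By complementary slackness, a constraint with positive slack has shadow price 0 → steel.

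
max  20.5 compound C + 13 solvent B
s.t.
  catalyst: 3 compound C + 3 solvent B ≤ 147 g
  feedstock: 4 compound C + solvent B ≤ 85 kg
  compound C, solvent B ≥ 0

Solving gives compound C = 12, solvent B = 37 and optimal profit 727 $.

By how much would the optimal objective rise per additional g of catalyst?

3.5

At the optimum: catalyst uses 147 of 147 (binding); feedstock uses 85 of 85 (binding).
Dual feasibility on the basic columns requires 3·y_catalyst + 4·y_feedstock = 20.5, 3·y_catalyst + 1·y_feedstock = 13.
This yields shadow prices y_catalyst = 3.5, y_feedstock = 2.5.
Shadow price of catalyst = 3.5.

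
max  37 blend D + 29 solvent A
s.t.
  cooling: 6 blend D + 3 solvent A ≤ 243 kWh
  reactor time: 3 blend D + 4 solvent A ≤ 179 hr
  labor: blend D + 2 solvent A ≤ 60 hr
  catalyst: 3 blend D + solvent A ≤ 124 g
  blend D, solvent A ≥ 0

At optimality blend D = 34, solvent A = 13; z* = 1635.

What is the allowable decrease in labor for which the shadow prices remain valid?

19.5

Binding constraints: cooling, labor. The basis is B = [[6,3],[1,2]] with det 9.
Per unit decrease in labor, x* moves by d = (0.3333, -0.6667).
The basis stays optimal until solvent A reaches 0; allowable decrease = 19.5 hr.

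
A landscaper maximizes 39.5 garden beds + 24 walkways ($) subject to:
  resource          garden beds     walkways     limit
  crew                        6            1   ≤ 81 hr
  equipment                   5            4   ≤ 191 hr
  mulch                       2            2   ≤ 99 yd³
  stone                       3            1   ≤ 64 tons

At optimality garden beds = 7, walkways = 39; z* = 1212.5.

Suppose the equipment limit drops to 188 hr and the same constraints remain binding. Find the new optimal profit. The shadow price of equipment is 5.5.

Δb = -3, so new z* = 1212.5 + (5.5)·(-3) = 1212.5 − 16.5 = 1196.

1196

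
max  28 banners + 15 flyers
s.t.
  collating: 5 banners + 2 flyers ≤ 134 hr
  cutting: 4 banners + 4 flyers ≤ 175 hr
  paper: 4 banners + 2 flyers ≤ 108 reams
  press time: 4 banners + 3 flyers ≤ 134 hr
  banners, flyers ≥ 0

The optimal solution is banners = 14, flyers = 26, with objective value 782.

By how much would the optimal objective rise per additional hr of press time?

Check each constraint at x*: collating 122/134 (slack 12); cutting 160/175 (slack 15); paper 108/108 (tight); press time 134/134 (tight).
Slack constraints have shadow price 0 (complementary slackness).
Dual feasibility on the basic columns requires 4·y_paper + 4·y_press time = 28, 2·y_paper + 3·y_press time = 15.
This yields shadow prices y_paper = 6, y_press time = 1.
Shadow price of press time = 1.

1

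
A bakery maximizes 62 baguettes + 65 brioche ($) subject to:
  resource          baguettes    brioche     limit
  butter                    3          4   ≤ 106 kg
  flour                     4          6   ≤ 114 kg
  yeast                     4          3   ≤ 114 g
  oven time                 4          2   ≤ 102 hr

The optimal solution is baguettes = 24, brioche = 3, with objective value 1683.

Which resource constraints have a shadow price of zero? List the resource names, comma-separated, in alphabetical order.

butter, yeast

butter: 84/106 (slack 22)
flour: 114/114 (binding)
yeast: 105/114 (slack 9)
oven time: 102/102 (binding)
By complementary slackness, a constraint with positive slack has shadow price 0 → butter, yeast.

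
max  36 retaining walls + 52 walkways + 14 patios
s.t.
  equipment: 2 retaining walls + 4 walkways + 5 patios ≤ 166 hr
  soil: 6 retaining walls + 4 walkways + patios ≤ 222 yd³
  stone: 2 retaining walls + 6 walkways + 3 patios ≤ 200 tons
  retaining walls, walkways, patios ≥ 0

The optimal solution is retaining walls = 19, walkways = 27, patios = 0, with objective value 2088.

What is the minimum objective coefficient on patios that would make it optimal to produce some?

Binding: soil and stone. Non-binding: equipment (20 unused).
Since equipment is not tight, its dual is 0.
Dual feasibility on the basic columns requires 6·y_soil + 2·y_stone = 36, 4·y_soil + 6·y_stone = 52.
This yields shadow prices y_soil = 4, y_stone = 6.
patios enters the basis when its profit ≥ yᵀa₃ = 4·1 + 6·3 = 22.

22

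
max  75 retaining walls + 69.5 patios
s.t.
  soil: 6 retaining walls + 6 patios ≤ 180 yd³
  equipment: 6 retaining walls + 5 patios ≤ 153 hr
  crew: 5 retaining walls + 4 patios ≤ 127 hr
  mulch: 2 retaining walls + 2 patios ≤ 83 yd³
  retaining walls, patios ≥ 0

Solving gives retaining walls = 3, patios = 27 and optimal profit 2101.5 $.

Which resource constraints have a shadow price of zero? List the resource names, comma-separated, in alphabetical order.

soil: 180/180 (binding)
equipment: 153/153 (binding)
crew: 123/127 (slack 4)
mulch: 60/83 (slack 23)
By complementary slackness, a constraint with positive slack has shadow price 0 → crew, mulch.

crew, mulch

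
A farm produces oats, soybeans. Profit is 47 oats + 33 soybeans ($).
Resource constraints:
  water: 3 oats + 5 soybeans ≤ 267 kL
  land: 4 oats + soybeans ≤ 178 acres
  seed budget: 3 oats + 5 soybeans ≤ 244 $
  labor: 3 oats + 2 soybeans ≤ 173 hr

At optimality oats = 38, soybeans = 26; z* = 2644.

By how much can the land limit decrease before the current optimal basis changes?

Binding constraints: land, seed budget. The basis is B = [[4,1],[3,5]] with det 17.
Per unit decrease in land, x* moves by d = (-0.2941, 0.1765).
The basis stays optimal until oats reaches 0; allowable decrease = 129.2 acres.

129.2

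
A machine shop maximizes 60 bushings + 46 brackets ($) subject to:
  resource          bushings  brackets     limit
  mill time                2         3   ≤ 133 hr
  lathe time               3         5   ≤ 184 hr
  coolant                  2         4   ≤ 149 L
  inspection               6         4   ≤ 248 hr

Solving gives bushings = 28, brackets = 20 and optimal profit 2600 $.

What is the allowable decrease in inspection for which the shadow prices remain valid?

Binding constraints: lathe time, inspection. The basis is B = [[3,5],[6,4]] with det -18.
Per unit decrease in inspection, x* moves by d = (-0.2778, 0.1667).
The basis stays optimal until bushings reaches 0; allowable decrease = 100.8 hr.

100.8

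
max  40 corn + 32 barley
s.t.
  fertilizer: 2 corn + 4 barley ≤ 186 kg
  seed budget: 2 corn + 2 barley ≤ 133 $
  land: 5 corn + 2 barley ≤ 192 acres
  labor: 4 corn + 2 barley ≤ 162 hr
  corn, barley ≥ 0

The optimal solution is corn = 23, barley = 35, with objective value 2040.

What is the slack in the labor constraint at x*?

0

labor used = 4·23 + 2·35 = 162; slack = 162 − 162 = 0.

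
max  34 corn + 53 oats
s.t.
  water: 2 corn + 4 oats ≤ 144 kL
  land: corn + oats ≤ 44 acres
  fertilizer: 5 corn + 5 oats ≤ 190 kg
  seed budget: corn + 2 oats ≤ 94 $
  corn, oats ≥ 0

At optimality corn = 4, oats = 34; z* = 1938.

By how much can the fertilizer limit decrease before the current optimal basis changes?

Binding constraints: water, fertilizer. The basis is B = [[2,4],[5,5]] with det -10.
Per unit decrease in fertilizer, x* moves by d = (-0.4, 0.2).
The basis stays optimal until corn reaches 0; allowable decrease = 10 kg.

10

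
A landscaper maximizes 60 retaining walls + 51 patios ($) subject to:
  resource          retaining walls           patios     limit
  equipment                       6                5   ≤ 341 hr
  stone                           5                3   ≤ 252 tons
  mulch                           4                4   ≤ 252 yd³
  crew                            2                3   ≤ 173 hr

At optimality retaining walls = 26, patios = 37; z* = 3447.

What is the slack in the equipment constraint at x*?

0

equipment used = 6·26 + 5·37 = 341; slack = 341 − 341 = 0.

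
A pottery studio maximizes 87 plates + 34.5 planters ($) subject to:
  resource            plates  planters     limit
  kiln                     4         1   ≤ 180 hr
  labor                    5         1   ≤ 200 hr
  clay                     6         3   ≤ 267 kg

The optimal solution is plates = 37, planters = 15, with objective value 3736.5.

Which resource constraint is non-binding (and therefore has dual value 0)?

kiln: 163/180 (slack 17)
labor: 200/200 (binding)
clay: 267/267 (binding)
By complementary slackness, a constraint with positive slack has shadow price 0 → kiln.

kiln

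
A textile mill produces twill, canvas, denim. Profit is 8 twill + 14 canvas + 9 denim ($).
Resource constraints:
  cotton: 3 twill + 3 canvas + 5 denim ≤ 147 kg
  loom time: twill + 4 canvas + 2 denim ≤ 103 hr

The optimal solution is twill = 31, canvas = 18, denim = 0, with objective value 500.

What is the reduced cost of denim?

At the optimum: cotton uses 147 of 147 (binding); loom time uses 103 of 103 (binding).
The binding rows give the dual system: 3·y_cotton + 1·y_loom time = 8 and 3·y_cotton + 4·y_loom time = 14.
This yields shadow prices y_cotton = 2, y_loom time = 2.
Reduced cost of denim: c₃ − yᵀa₃ = 9 − (2·5 + 2·2) = 9 − 14 = -5.

-5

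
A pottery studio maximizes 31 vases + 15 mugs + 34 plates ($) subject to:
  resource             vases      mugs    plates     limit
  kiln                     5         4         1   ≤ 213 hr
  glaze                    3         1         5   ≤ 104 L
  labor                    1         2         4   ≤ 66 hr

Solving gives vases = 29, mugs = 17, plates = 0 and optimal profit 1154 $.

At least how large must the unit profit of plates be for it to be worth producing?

At the optimum: kiln uses 213 of 213 (binding); glaze uses 104 of 104 (binding); labor uses 63 of 66 (slack = 3).
Slack constraints have shadow price 0 (complementary slackness).
From A_Bᵀ y = c: 5·y_kiln + 3·y_glaze = 31; 4·y_kiln + 1·y_glaze = 15.
This yields shadow prices y_kiln = 2, y_glaze = 7.
plates enters the basis when its profit ≥ yᵀa₃ = 2·1 + 7·5 = 37.

37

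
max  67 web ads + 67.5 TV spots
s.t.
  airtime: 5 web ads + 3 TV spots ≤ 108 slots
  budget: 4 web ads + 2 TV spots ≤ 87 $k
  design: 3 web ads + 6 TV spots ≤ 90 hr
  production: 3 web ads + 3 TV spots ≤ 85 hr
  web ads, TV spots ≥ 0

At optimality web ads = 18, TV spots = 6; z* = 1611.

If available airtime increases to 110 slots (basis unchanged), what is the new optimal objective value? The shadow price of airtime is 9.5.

Δb = 2, so new z* = 1611 + (9.5)·(2) = 1611 + 19 = 1630.

1630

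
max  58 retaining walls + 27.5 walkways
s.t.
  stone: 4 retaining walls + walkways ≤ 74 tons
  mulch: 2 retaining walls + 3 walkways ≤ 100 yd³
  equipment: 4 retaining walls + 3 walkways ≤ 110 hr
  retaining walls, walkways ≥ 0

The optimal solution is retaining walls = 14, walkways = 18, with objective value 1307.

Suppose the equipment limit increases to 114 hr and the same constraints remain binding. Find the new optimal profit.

1333

Check each constraint at x*: stone 74/74 (tight); mulch 82/100 (slack 18); equipment 110/110 (tight).
Since mulch is not tight, its dual is 0.
Dual feasibility on the basic columns requires 4·y_stone + 4·y_equipment = 58, 1·y_stone + 3·y_equipment = 27.5.
Solving: y_stone = 8, y_equipment = 6.5.
Δz = y_equipment·Δb = 6.5 × (4) = 26, so new z* = 1307 + 26 = 1333.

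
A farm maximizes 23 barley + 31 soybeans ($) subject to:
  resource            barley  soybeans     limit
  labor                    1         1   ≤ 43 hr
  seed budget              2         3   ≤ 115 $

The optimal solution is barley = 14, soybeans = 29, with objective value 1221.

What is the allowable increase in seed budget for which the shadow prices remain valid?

14

Binding constraints: labor, seed budget. The basis is B = [[1,1],[2,3]] with det 1.
Per unit increase in seed budget, x* moves by d = (-1, 1).
The basis stays optimal until barley reaches 0; allowable increase = 14 $.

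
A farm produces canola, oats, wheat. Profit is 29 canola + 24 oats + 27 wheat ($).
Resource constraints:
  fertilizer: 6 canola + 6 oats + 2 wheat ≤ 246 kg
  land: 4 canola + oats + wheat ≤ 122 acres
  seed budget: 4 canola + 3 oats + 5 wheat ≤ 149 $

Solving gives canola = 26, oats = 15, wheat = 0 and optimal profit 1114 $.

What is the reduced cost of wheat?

-1

Check each constraint at x*: fertilizer 246/246 (tight); land 119/122 (slack 3); seed budget 149/149 (tight).
Slack constraints have shadow price 0 (complementary slackness).
Dual feasibility on the basic columns requires 6·y_fertilizer + 4·y_seed budget = 29, 6·y_fertilizer + 3·y_seed budget = 24.
→ y_fertilizer = 1.5 and y_seed budget = 5.
Reduced cost of wheat: c₃ − yᵀa₃ = 27 − (1.5·2 + 5·5) = 27 − 28 = -1.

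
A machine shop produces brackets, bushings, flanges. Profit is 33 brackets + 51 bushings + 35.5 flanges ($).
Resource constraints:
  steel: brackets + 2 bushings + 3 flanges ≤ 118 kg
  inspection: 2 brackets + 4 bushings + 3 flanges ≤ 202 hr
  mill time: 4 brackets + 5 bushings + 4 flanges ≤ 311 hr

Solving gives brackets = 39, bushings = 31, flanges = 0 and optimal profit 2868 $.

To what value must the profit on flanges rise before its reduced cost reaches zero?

At the optimum: steel uses 101 of 118 (slack = 17); inspection uses 202 of 202 (binding); mill time uses 311 of 311 (binding).
Slack constraints have shadow price 0 (complementary slackness).
The binding rows give the dual system: 2·y_inspection + 4·y_mill time = 33 and 4·y_inspection + 5·y_mill time = 51.
→ y_inspection = 6.5 and y_mill time = 5.
flanges enters the basis when its profit ≥ yᵀa₃ = 6.5·3 + 5·4 = 39.5.

39.5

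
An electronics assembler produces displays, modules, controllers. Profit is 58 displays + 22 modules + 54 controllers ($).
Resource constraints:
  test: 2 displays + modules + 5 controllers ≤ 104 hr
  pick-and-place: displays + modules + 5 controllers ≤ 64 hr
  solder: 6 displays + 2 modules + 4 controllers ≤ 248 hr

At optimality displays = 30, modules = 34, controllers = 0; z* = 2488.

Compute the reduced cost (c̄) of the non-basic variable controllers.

-2

Check each constraint at x*: test 94/104 (slack 10); pick-and-place 64/64 (tight); solder 248/248 (tight).
Since test is not tight, its dual is 0.
The binding rows give the dual system: 1·y_pick-and-place + 6·y_solder = 58 and 1·y_pick-and-place + 2·y_solder = 22.
Solving: y_pick-and-place = 4, y_solder = 9.
Reduced cost of controllers: c₃ − yᵀa₃ = 54 − (4·5 + 9·4) = 54 − 56 = -2.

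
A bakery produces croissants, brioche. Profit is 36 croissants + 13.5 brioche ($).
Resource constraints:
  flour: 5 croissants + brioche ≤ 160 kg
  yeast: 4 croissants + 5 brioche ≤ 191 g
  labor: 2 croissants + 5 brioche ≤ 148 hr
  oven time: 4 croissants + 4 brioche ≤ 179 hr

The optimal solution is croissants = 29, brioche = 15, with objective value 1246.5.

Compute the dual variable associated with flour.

6

At the optimum: flour uses 160 of 160 (binding); yeast uses 191 of 191 (binding); labor uses 133 of 148 (slack = 15); oven time uses 176 of 179 (slack = 3).
Since labor, oven time are not tight, their duals are 0.
From A_Bᵀ y = c: 5·y_flour + 4·y_yeast = 36; 1·y_flour + 5·y_yeast = 13.5.
This yields shadow prices y_flour = 6, y_yeast = 1.5.
Shadow price of flour = 6.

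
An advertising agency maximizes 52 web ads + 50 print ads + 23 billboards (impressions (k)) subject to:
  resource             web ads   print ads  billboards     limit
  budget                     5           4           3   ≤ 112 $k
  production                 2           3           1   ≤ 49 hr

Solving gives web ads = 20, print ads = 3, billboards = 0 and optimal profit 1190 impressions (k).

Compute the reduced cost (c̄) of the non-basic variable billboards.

-7

Both budget and production are binding at x*.
From A_Bᵀ y = c: 5·y_budget + 2·y_production = 52; 4·y_budget + 3·y_production = 50.
→ y_budget = 8 and y_production = 6.
Reduced cost of billboards: c₃ − yᵀa₃ = 23 − (8·3 + 6·1) = 23 − 30 = -7.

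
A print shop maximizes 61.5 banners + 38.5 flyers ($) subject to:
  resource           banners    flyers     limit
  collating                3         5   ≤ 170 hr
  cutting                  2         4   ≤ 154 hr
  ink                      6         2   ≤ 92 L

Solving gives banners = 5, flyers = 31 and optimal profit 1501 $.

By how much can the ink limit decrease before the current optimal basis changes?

Binding constraints: collating, ink. The basis is B = [[3,5],[6,2]] with det -24.
Per unit decrease in ink, x* moves by d = (-0.2083, 0.125).
The basis stays optimal until banners reaches 0; allowable decrease = 24 L.

24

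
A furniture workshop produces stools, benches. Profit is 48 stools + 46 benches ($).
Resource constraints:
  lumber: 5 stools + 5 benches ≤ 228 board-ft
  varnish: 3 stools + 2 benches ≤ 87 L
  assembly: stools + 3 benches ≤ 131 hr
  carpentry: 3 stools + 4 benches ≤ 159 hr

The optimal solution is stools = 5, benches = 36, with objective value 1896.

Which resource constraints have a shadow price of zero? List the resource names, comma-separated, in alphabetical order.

lumber: 205/228 (slack 23)
varnish: 87/87 (binding)
assembly: 113/131 (slack 18)
carpentry: 159/159 (binding)
By complementary slackness, a constraint with positive slack has shadow price 0 → assembly, lumber.

assembly, lumber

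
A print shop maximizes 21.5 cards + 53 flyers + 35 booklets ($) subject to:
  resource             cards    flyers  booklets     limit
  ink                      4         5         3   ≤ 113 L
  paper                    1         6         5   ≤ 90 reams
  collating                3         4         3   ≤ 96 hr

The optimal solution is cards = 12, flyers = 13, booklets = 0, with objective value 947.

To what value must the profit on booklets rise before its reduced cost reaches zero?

39.5

Binding: ink and paper. Non-binding: collating (8 unused).
Slack constraints have shadow price 0 (complementary slackness).
The binding rows give the dual system: 4·y_ink + 1·y_paper = 21.5 and 5·y_ink + 6·y_paper = 53.
→ y_ink = 4 and y_paper = 5.5.
booklets enters the basis when its profit ≥ yᵀa₃ = 4·3 + 5.5·5 = 39.5.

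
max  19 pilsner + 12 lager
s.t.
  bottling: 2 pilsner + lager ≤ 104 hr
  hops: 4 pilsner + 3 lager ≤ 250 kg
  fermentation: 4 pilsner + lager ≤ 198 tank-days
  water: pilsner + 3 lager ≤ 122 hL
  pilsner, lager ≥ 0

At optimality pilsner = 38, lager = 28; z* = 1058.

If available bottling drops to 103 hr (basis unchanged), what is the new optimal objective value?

1049

At the optimum: bottling uses 104 of 104 (binding); hops uses 236 of 250 (slack = 14); fermentation uses 180 of 198 (slack = 18); water uses 122 of 122 (binding).
Slack constraints have shadow price 0 (complementary slackness).
From A_Bᵀ y = c: 2·y_bottling + 1·y_water = 19; 1·y_bottling + 3·y_water = 12.
→ y_bottling = 9 and y_water = 1.
Δz = y_bottling·Δb = 9 × (-1) = -9, so new z* = 1058 − 9 = 1049.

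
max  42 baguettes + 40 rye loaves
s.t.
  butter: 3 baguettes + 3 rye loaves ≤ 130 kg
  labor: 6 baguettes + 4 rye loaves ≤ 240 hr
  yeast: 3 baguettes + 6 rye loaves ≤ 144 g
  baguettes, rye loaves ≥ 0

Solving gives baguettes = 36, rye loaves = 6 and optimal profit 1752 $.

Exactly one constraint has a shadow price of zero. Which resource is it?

butter

butter: 126/130 (slack 4)
labor: 240/240 (binding)
yeast: 144/144 (binding)
By complementary slackness, a constraint with positive slack has shadow price 0 → butter.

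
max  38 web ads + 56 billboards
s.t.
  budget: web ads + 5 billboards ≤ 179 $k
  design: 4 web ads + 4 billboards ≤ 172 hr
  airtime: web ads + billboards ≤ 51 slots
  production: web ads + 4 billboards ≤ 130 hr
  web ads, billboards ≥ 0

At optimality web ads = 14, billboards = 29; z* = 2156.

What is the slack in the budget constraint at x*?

budget used = 1·14 + 5·29 = 159; slack = 179 − 159 = 20.

20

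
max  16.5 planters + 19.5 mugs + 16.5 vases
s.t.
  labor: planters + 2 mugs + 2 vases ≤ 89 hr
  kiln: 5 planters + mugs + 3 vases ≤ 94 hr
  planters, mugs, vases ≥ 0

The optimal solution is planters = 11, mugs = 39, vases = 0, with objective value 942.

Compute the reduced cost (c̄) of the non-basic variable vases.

-6

Both labor and kiln are binding at x*.
From A_Bᵀ y = c: 1·y_labor + 5·y_kiln = 16.5; 2·y_labor + 1·y_kiln = 19.5.
Solving: y_labor = 9, y_kiln = 1.5.
Reduced cost of vases: c₃ − yᵀa₃ = 16.5 − (9·2 + 1.5·3) = 16.5 − 22.5 = -6.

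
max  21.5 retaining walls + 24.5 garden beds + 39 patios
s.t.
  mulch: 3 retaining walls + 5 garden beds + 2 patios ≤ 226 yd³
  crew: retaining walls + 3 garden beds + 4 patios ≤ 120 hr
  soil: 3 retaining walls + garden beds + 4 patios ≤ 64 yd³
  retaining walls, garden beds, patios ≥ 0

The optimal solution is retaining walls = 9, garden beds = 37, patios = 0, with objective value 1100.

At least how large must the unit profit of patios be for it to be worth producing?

46

Check each constraint at x*: mulch 212/226 (slack 14); crew 120/120 (tight); soil 64/64 (tight).
Since mulch is not tight, its dual is 0.
Dual feasibility on the basic columns requires 1·y_crew + 3·y_soil = 21.5, 3·y_crew + 1·y_soil = 24.5.
→ y_crew = 6.5 and y_soil = 5.
patios enters the basis when its profit ≥ yᵀa₃ = 6.5·4 + 5·4 = 46.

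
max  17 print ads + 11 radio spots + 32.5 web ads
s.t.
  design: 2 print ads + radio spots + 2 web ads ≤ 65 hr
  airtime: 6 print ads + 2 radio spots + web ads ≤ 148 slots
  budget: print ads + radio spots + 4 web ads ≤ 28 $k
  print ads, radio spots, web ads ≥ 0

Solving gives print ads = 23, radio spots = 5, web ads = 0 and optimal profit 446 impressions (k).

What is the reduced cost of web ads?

-1

At the optimum: design uses 51 of 65 (slack = 14); airtime uses 148 of 148 (binding); budget uses 28 of 28 (binding).
Since design is not tight, its dual is 0.
From A_Bᵀ y = c: 6·y_airtime + 1·y_budget = 17; 2·y_airtime + 1·y_budget = 11.
This yields shadow prices y_airtime = 1.5, y_budget = 8.
Reduced cost of web ads: c₃ − yᵀa₃ = 32.5 − (1.5·1 + 8·4) = 32.5 − 33.5 = -1.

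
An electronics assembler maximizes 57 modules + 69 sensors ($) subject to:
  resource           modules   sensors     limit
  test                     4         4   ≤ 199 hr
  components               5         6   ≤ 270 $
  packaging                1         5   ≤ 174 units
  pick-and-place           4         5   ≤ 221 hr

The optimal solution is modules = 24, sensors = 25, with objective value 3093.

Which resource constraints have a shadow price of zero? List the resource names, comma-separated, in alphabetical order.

test: 196/199 (slack 3)
components: 270/270 (binding)
packaging: 149/174 (slack 25)
pick-and-place: 221/221 (binding)
By complementary slackness, a constraint with positive slack has shadow price 0 → packaging, test.

packaging, test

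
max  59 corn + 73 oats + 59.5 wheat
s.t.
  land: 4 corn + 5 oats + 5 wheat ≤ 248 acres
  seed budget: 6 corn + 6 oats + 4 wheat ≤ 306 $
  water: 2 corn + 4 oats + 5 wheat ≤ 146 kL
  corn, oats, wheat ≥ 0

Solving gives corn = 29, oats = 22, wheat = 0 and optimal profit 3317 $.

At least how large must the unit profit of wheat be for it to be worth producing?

Check each constraint at x*: land 226/248 (slack 22); seed budget 306/306 (tight); water 146/146 (tight).
By complementary slackness, y = 0 for the non-binding constraint.
From A_Bᵀ y = c: 6·y_seed budget + 2·y_water = 59; 6·y_seed budget + 4·y_water = 73.
→ y_seed budget = 7.5 and y_water = 7.
wheat enters the basis when its profit ≥ yᵀa₃ = 7.5·4 + 7·5 = 65.

65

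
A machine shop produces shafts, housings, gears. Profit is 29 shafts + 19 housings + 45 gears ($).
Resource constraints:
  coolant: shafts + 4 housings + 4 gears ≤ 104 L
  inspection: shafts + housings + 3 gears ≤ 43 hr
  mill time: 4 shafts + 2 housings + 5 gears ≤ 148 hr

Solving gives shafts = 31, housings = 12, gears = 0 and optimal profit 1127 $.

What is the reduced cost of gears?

Check each constraint at x*: coolant 79/104 (slack 25); inspection 43/43 (tight); mill time 148/148 (tight).
By complementary slackness, y = 0 for the non-binding constraint.
From A_Bᵀ y = c: 1·y_inspection + 4·y_mill time = 29; 1·y_inspection + 2·y_mill time = 19.
Solving: y_inspection = 9, y_mill time = 5.
Reduced cost of gears: c₃ − yᵀa₃ = 45 − (9·3 + 5·5) = 45 − 52 = -7.

-7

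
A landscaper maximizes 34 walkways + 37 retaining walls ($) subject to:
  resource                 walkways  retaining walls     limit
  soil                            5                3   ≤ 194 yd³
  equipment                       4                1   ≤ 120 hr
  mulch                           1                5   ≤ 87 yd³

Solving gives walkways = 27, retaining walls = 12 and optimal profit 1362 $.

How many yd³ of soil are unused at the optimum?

soil used = 5·27 + 3·12 = 171; slack = 194 − 171 = 23.

23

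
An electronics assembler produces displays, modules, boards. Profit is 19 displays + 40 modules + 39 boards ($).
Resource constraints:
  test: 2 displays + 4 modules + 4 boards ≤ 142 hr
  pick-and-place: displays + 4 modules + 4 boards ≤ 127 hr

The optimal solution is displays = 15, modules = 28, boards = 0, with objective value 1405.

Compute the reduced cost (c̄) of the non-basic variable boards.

Check each constraint at x*: test 142/142 (tight); pick-and-place 127/127 (tight).
Dual feasibility on the basic columns requires 2·y_test + 1·y_pick-and-place = 19, 4·y_test + 4·y_pick-and-place = 40.
Solving: y_test = 9, y_pick-and-place = 1.
Reduced cost of boards: c₃ − yᵀa₃ = 39 − (9·4 + 1·4) = 39 − 40 = -1.

-1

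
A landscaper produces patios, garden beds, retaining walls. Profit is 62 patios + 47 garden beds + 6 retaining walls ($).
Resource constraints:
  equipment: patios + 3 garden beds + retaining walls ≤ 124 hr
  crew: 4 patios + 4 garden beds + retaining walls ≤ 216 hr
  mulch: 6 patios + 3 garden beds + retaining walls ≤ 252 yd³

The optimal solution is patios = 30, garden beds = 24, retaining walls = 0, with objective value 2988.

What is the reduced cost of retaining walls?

Binding: crew and mulch. Non-binding: equipment (22 unused).
Since equipment is not tight, its dual is 0.
Dual feasibility on the basic columns requires 4·y_crew + 6·y_mulch = 62, 4·y_crew + 3·y_mulch = 47.
This yields shadow prices y_crew = 8, y_mulch = 5.
Reduced cost of retaining walls: c₃ − yᵀa₃ = 6 − (8·1 + 5·1) = 6 − 13 = -7.

-7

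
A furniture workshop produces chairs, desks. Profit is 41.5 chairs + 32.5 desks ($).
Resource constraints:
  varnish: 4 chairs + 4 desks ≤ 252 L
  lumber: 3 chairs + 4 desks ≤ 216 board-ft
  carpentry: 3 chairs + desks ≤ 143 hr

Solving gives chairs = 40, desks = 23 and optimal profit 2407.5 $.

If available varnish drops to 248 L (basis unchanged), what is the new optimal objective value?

At the optimum: varnish uses 252 of 252 (binding); lumber uses 212 of 216 (slack = 4); carpentry uses 143 of 143 (binding).
Slack constraints have shadow price 0 (complementary slackness).
The binding rows give the dual system: 4·y_varnish + 3·y_carpentry = 41.5 and 4·y_varnish + 1·y_carpentry = 32.5.
Solving: y_varnish = 7, y_carpentry = 4.5.
Δz = y_varnish·Δb = 7 × (-4) = -28, so new z* = 2407.5 − 28 = 2379.5.

2379.5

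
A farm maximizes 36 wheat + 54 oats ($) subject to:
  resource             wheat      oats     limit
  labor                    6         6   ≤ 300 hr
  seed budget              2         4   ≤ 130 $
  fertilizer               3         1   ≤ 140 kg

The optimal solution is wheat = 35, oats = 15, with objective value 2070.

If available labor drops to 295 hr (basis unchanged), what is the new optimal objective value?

2055

Binding: labor and seed budget. Non-binding: fertilizer (20 unused).
By complementary slackness, y = 0 for the non-binding constraint.
The binding rows give the dual system: 6·y_labor + 2·y_seed budget = 36 and 6·y_labor + 4·y_seed budget = 54.
→ y_labor = 3 and y_seed budget = 9.
Δz = y_labor·Δb = 3 × (-5) = -15, so new z* = 2070 − 15 = 2055.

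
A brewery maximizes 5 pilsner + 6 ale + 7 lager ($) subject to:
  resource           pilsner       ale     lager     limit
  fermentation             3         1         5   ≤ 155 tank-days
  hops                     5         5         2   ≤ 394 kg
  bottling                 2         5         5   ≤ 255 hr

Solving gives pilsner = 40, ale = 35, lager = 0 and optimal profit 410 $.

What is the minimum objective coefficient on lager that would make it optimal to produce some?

At the optimum: fermentation uses 155 of 155 (binding); hops uses 375 of 394 (slack = 19); bottling uses 255 of 255 (binding).
By complementary slackness, y = 0 for the non-binding constraint.
The binding rows give the dual system: 3·y_fermentation + 2·y_bottling = 5 and 1·y_fermentation + 5·y_bottling = 6.
→ y_fermentation = 1 and y_bottling = 1.
lager enters the basis when its profit ≥ yᵀa₃ = 1·5 + 1·5 = 10.

10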